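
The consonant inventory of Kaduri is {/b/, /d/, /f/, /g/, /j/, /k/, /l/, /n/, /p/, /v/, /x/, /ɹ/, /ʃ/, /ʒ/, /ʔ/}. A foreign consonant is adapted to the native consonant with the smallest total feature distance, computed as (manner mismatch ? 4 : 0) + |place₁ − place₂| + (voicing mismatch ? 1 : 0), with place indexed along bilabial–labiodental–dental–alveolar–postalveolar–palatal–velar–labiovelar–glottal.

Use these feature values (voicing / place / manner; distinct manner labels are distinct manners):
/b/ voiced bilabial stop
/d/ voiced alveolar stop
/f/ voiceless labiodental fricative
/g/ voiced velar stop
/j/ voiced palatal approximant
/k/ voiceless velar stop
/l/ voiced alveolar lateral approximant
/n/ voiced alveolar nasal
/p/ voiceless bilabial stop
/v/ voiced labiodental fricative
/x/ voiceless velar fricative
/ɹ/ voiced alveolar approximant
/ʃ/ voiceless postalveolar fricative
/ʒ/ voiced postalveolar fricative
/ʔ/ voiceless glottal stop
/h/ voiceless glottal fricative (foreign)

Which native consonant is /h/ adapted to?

x

/x/ is closest: same manner (fricative), place distance 2 (glottal→velar), same voicing; total 2. Next closest is /ʃ/ at distance 4.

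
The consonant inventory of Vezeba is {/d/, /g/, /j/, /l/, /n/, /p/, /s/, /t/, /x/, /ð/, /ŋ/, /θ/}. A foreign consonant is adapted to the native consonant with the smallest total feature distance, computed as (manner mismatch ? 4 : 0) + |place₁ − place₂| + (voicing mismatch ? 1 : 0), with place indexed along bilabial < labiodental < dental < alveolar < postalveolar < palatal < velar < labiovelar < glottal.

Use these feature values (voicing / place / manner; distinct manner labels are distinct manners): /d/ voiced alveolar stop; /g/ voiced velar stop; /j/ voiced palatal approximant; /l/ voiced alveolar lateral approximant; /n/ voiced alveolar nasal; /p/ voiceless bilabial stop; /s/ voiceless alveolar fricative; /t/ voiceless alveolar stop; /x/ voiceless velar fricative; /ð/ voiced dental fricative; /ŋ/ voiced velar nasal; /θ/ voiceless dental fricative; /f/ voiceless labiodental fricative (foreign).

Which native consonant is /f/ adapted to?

/θ/ is closest: same manner (fricative), place distance 1 (labiodental→dental), same voicing; total 1. Next closest is /s/ at distance 2.

θ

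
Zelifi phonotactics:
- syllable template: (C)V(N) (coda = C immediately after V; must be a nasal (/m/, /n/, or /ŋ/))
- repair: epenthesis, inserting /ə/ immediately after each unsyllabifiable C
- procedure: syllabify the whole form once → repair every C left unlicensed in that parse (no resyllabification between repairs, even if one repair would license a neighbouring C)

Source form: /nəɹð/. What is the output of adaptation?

Syllabifying with onset maximization leaves /ɹ/, /ð/ stranded (only a nasal (/m/, /n/, or /ŋ/) is licensed in coda position; onsets are limited to one consonant).
Epenthesis after each stranded consonant: /ɹ/ → /ɹə/, /ð/ → /ðə/.

nəɹəðə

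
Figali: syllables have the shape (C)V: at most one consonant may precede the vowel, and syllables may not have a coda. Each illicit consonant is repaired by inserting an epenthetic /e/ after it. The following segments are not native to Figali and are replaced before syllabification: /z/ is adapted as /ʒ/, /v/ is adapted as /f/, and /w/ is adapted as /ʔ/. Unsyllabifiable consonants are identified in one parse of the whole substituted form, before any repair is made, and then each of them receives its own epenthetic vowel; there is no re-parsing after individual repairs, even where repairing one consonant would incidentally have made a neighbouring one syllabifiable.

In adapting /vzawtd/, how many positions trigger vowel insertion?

After substitution the input is /fʒaʔtd/.
The unsyllabifiable consonants are /f/, /ʔ/, /t/, /d/; each receives one epenthetic vowel.

4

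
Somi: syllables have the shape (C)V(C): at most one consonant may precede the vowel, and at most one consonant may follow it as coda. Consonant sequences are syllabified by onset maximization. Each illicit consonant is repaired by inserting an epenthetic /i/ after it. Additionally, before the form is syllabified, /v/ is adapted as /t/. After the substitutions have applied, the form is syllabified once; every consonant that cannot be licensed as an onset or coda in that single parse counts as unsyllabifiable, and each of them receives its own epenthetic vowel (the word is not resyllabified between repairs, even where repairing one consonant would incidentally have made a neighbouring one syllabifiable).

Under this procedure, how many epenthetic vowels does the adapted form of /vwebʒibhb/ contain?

3

After substitution the input is /twebʒibhb/.
The unsyllabifiable consonants are /t/, /h/, /b/; each receives one epenthetic vowel.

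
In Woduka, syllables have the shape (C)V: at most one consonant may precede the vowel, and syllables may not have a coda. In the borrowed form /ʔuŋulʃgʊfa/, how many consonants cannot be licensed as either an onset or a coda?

The consonants /l/, /ʃ/ cannot be parsed into a legal (C)V syllable (no codas are permitted; onsets are limited to one consonant).

2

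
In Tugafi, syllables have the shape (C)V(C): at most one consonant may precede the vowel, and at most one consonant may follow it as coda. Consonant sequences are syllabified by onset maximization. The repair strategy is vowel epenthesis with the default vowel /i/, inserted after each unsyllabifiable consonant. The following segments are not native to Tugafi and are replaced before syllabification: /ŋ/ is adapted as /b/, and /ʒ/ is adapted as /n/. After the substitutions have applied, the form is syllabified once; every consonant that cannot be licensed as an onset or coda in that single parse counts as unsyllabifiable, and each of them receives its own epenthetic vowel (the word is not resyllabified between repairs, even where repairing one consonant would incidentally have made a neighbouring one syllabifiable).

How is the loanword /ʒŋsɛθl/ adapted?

Substitution: /ʒ/ → /n/, /ŋ/ → /b/, giving /nbsɛθl/.
Under (C)V(C), the unsyllabifiable consonants are /n/, /b/, /l/ (at most one coda consonant is licensed; onsets are limited to one consonant).
Epenthesis after each stranded consonant: /n/ → /ni/, /b/ → /bi/, /l/ → /li/.

nibisɛθli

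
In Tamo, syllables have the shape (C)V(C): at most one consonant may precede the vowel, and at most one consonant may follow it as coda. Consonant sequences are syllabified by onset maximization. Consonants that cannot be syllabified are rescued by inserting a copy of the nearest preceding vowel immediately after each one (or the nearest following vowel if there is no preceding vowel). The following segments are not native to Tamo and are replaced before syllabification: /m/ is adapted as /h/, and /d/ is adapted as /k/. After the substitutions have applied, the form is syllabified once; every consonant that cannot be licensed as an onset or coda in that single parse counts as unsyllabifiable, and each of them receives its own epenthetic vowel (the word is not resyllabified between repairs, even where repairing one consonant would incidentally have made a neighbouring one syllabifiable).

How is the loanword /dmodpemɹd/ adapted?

Substitution: /d/ → /k/, /m/ → /h/, giving /khokpehɹk/.
Under (C)V(C), the unsyllabifiable consonants are /k/, /ɹ/, /k/ (at most one coda consonant is licensed; onsets are limited to one consonant).
Epenthesis after each stranded consonant: /k/ → /ko/, /ɹ/ → /ɹe/, /k/ → /ke/.

kohokpehɹeke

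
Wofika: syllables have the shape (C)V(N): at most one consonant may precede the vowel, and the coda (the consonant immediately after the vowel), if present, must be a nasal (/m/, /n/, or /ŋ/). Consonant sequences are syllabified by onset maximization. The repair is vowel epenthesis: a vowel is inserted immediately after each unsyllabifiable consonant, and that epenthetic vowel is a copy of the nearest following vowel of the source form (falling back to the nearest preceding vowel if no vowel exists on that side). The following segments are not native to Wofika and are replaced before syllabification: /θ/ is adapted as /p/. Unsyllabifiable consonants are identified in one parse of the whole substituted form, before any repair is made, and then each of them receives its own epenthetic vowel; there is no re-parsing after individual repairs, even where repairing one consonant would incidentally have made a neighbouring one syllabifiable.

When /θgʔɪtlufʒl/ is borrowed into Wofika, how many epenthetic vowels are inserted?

After substitution the input is /pgʔɪtlufʒl/.
The unsyllabifiable consonants are /p/, /g/, /t/, /f/, /ʒ/, /l/; each receives one epenthetic vowel.

6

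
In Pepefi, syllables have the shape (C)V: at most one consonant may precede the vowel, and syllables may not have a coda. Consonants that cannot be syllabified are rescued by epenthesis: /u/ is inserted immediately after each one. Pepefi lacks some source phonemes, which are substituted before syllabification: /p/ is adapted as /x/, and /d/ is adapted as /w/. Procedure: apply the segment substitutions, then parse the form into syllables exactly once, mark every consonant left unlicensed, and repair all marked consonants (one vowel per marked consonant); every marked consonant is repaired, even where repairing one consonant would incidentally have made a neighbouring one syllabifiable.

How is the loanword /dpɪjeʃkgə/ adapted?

wuxɪjeʃukugə

Substitution: /d/ → /w/, /p/ → /x/, giving /wxɪjeʃkgə/.
The consonants /w/, /ʃ/, /k/ cannot be parsed into a legal (C)V syllable (no codas are permitted; onsets are limited to one consonant).
Inserting the epenthetic vowel yields /w/ → /wu/, /ʃ/ → /ʃu/, /k/ → /ku/.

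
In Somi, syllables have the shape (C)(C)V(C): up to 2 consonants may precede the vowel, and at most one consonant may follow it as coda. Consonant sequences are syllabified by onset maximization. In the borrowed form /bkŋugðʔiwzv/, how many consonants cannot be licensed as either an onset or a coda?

Under (C)(C)V(C), the unsyllabifiable consonants are /b/, /z/, /v/ (at most one coda consonant is licensed; onsets may contain at most 2 consonants).

3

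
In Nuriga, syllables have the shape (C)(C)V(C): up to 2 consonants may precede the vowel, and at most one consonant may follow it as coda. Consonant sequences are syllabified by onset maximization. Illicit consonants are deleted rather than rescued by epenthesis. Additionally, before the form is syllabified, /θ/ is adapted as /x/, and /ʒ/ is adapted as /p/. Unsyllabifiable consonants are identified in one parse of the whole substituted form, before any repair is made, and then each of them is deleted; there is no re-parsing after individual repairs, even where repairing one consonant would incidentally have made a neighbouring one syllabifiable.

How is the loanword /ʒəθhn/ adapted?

pəx

Substitution: /ʒ/ → /p/, /θ/ → /x/, giving /pəxhn/.
Under (C)(C)V(C), the unsyllabifiable consonants are /h/, /n/ (at most one coda consonant is licensed; onsets may contain at most 2 consonants).
Deletion applies to /h/, /n/.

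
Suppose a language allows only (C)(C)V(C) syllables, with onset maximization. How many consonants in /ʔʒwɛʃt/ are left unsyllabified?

The consonants /ʔ/, /t/ cannot be parsed into a legal (C)(C)V(C) syllable (at most one coda consonant is licensed; onsets may contain at most 2 consonants).

2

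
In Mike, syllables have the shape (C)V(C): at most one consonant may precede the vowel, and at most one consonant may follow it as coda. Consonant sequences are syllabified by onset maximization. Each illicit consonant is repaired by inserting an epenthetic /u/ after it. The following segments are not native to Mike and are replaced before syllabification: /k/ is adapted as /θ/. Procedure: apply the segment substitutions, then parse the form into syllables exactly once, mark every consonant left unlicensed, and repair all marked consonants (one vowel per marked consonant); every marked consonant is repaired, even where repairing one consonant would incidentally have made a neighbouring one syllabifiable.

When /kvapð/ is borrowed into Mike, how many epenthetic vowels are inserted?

After substitution the input is /θvapð/.
The unsyllabifiable consonants are /θ/, /ð/; each receives one epenthetic vowel.

2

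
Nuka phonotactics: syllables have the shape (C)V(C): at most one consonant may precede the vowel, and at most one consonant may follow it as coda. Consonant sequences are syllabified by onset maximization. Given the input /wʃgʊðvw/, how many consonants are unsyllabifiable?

4

The consonants /w/, /ʃ/, /v/, /w/ cannot be parsed into a legal (C)V(C) syllable (at most one coda consonant is licensed; onsets are limited to one consonant).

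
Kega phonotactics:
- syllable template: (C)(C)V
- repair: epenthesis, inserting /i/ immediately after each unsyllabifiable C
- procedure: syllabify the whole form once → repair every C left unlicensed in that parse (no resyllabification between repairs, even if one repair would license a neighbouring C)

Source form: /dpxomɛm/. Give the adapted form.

Under (C)(C)V, the unsyllabifiable consonants are /d/, /m/ (no codas are permitted; onsets may contain at most 2 consonants).
Each unlicensed consonant becomes the onset of a new syllable: /d/ → /di/, /m/ → /mi/.

dipxomɛmi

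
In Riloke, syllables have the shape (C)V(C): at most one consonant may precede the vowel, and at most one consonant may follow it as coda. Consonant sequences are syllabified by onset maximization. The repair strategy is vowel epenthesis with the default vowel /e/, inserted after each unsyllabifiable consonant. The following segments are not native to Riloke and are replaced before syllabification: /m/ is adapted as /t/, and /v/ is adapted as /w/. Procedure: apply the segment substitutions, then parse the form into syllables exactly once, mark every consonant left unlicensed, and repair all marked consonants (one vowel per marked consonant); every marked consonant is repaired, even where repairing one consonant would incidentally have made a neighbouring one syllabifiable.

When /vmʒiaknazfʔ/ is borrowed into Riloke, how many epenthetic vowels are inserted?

After substitution the input is /wtʒiaknazfʔ/.
The unsyllabifiable consonants are /w/, /t/, /f/, /ʔ/; each receives one epenthetic vowel.

4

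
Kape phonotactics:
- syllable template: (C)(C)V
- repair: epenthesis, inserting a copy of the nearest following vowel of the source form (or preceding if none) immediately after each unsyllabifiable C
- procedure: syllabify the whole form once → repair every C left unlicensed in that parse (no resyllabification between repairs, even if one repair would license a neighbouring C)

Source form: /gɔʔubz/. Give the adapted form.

Under (C)(C)V, the unsyllabifiable consonants are /b/, /z/ (no codas are permitted; onsets may contain at most 2 consonants).
Each unlicensed consonant becomes the onset of a new syllable: /b/ → /bu/, /z/ → /zu/.

gɔʔubuzu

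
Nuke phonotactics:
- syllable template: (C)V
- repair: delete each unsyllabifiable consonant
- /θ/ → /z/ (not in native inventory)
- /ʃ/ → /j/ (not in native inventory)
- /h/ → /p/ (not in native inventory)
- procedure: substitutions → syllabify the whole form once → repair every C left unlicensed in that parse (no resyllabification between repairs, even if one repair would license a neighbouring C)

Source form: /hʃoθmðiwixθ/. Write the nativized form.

Substitution: /h/ → /p/, /ʃ/ → /j/, /θ/ → /z/, giving /pjozmðiwixz/.
Under (C)V, the unsyllabifiable consonants are /p/, /z/, /m/, /x/, /z/ (no codas are permitted; onsets are limited to one consonant).
Each unlicensed consonant is deleted: /p/, /z/, /m/, /x/, /z/.

joðiwi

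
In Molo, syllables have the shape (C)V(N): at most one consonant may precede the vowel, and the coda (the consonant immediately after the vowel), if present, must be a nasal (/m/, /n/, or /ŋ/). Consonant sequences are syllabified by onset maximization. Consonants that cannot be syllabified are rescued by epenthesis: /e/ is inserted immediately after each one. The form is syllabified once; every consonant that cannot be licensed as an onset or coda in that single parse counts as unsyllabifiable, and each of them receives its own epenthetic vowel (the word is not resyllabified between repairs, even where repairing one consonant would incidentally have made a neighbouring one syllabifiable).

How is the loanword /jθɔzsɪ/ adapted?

jeθɔzesɪ

The consonants /j/, /z/ cannot be parsed into a legal (C)V(N) syllable (only a nasal (/m/, /n/, or /ŋ/) is licensed in coda position; onsets are limited to one consonant).
Inserting the epenthetic vowel yields /j/ → /je/, /z/ → /ze/.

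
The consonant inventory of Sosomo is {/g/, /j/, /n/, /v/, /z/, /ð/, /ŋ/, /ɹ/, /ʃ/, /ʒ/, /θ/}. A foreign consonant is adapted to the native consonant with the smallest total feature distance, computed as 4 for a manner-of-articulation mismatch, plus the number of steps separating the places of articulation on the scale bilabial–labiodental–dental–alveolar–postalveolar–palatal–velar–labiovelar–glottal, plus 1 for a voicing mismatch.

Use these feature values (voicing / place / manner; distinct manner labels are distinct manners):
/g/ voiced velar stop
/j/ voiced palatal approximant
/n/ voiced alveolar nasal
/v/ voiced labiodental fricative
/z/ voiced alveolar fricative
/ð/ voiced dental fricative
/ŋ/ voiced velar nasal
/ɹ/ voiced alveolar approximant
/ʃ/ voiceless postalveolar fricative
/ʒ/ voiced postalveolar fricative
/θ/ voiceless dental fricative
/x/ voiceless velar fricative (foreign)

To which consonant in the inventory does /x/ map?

ʃ

/ʃ/ is closest: same manner (fricative), place distance 2 (velar→postalveolar), same voicing; total 2. Next closest is /ʒ/ at distance 3.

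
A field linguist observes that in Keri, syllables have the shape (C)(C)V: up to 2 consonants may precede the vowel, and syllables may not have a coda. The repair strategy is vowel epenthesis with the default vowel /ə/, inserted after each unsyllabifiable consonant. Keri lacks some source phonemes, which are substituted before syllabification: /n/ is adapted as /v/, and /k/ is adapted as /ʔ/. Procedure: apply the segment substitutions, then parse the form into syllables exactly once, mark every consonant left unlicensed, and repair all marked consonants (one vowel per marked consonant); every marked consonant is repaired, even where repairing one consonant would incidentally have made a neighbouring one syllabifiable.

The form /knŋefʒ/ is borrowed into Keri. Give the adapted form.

ʔəvŋefəʒə

Substitution: /k/ → /ʔ/, /n/ → /v/, giving /ʔvŋefʒ/.
Syllabifying with onset maximization leaves /ʔ/, /f/, /ʒ/ stranded (no codas are permitted; onsets may contain at most 2 consonants).
Each unlicensed consonant becomes the onset of a new syllable: /ʔ/ → /ʔə/, /f/ → /fə/, /ʒ/ → /ʒə/.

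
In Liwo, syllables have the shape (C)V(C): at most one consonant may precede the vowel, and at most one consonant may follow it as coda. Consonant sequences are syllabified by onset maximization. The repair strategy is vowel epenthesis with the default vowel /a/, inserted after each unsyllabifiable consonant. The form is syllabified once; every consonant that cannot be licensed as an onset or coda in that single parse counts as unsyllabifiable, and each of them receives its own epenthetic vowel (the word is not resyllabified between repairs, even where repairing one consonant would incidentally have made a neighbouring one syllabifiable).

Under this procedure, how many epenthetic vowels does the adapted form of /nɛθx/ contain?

The unsyllabifiable consonants are /x/; each receives one epenthetic vowel.

1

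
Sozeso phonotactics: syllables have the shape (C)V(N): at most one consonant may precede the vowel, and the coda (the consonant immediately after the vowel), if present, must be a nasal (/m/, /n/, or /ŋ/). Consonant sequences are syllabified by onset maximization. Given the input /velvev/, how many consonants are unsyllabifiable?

2

Syllabifying with onset maximization leaves /l/, /v/ stranded (only a nasal (/m/, /n/, or /ŋ/) is licensed in coda position; onsets are limited to one consonant).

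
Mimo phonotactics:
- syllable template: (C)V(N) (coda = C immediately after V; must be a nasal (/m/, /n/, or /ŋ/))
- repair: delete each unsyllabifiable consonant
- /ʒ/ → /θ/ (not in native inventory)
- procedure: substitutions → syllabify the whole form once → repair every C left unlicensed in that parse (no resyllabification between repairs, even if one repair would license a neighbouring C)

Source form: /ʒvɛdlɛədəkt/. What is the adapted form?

Substitution: /ʒ/ → /θ/, giving /θvɛdlɛədəkt/.
Under (C)V(N), the unsyllabifiable consonants are /θ/, /d/, /k/, /t/ (only a nasal (/m/, /n/, or /ŋ/) is licensed in coda position; onsets are limited to one consonant).
Each unlicensed consonant is deleted: /θ/, /d/, /k/, /t/.

vɛlɛədə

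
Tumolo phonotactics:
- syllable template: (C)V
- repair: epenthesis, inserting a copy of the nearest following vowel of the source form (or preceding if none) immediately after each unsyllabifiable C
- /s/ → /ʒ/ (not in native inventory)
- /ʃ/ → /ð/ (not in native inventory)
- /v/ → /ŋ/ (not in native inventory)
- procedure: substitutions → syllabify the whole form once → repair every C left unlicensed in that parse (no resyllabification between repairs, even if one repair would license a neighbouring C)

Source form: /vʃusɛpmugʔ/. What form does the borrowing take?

Substitution: /v/ → /ŋ/, /ʃ/ → /ð/, /s/ → /ʒ/, giving /ŋðuʒɛpmugʔ/.
Syllabifying with onset maximization leaves /ŋ/, /p/, /g/, /ʔ/ stranded (no codas are permitted; onsets are limited to one consonant).
Epenthesis after each stranded consonant: /ŋ/ → /ŋu/, /p/ → /pu/, /g/ → /gu/, /ʔ/ → /ʔu/.

ŋuðuʒɛpumuguʔu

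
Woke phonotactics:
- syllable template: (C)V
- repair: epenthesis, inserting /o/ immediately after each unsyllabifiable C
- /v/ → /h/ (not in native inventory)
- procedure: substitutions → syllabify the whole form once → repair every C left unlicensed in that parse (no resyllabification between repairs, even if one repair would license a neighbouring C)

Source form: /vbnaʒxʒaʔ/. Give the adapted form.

hobonaʒoxoʒaʔo

Substitution: /v/ → /h/, giving /hbnaʒxʒaʔ/.
Syllabifying with onset maximization leaves /h/, /b/, /ʒ/, /x/, /ʔ/ stranded (no codas are permitted; onsets are limited to one consonant).
Inserting the epenthetic vowel yields /h/ → /ho/, /b/ → /bo/, /ʒ/ → /ʒo/, /x/ → /xo/, /ʔ/ → /ʔo/.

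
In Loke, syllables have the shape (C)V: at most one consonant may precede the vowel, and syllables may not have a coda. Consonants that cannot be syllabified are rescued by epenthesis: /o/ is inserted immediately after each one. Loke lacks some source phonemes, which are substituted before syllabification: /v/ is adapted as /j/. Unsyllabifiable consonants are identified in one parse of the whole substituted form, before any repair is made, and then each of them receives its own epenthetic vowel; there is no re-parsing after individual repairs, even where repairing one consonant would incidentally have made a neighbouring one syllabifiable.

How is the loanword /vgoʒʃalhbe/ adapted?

Substitution: /v/ → /j/, giving /jgoʒʃalhbe/.
The consonants /j/, /ʒ/, /l/, /h/ cannot be parsed into a legal (C)V syllable (no codas are permitted; onsets are limited to one consonant).
Epenthesis after each stranded consonant: /j/ → /jo/, /ʒ/ → /ʒo/, /l/ → /lo/, /h/ → /ho/.

jogoʒoʃalohobe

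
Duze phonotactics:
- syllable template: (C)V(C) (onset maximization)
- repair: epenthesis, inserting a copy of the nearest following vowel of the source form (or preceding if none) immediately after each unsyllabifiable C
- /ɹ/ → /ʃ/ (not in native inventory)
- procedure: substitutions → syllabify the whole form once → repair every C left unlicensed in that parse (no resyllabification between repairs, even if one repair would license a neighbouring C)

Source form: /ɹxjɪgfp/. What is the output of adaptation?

ʃɪxɪjɪgfɪpɪ

Substitution: /ɹ/ → /ʃ/, giving /ʃxjɪgfp/.
The consonants /ʃ/, /x/, /f/, /p/ cannot be parsed into a legal (C)V(C) syllable (at most one coda consonant is licensed; onsets are limited to one consonant).
Each unlicensed consonant becomes the onset of a new syllable: /ʃ/ → /ʃɪ/, /x/ → /xɪ/, /f/ → /fɪ/, /p/ → /pɪ/.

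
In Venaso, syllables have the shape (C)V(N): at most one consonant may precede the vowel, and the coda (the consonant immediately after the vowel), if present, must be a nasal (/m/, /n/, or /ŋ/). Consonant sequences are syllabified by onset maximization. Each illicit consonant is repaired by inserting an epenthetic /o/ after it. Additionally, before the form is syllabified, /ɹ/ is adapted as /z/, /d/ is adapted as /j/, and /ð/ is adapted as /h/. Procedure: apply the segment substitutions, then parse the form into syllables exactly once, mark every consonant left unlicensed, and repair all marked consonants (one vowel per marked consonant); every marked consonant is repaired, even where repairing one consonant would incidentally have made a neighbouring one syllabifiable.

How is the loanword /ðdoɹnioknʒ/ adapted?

hojozoniokonoʒo

Substitution: /ð/ → /h/, /d/ → /j/, /ɹ/ → /z/, giving /hjoznioknʒ/.
Under (C)V(N), the unsyllabifiable consonants are /h/, /z/, /k/, /n/, /ʒ/ (only a nasal (/m/, /n/, or /ŋ/) is licensed in coda position; onsets are limited to one consonant).
Epenthesis after each stranded consonant: /h/ → /ho/, /z/ → /zo/, /k/ → /ko/, /n/ → /no/, /ʒ/ → /ʒo/.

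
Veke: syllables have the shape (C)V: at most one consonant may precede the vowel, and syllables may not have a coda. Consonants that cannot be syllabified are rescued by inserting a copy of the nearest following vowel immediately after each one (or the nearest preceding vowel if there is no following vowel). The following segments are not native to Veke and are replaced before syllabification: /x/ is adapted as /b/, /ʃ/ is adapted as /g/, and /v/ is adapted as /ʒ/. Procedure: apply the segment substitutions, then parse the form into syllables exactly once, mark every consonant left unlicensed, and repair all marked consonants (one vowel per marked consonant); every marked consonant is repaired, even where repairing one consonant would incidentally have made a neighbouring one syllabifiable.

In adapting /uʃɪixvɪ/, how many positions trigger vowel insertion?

After substitution the input is /ugɪibʒɪ/.
The unsyllabifiable consonants are /b/; each receives one epenthetic vowel.

1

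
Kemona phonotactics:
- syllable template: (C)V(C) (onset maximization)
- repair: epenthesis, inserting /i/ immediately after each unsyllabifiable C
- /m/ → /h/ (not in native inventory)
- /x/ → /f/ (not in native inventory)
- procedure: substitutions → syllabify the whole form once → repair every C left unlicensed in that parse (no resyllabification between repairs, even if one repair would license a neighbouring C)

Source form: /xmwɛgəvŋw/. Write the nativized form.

Substitution: /x/ → /f/, /m/ → /h/, giving /fhwɛgəvŋw/.
Under (C)V(C), the unsyllabifiable consonants are /f/, /h/, /ŋ/, /w/ (at most one coda consonant is licensed; onsets are limited to one consonant).
Inserting the epenthetic vowel yields /f/ → /fi/, /h/ → /hi/, /ŋ/ → /ŋi/, /w/ → /wi/.

fihiwɛgəvŋiwi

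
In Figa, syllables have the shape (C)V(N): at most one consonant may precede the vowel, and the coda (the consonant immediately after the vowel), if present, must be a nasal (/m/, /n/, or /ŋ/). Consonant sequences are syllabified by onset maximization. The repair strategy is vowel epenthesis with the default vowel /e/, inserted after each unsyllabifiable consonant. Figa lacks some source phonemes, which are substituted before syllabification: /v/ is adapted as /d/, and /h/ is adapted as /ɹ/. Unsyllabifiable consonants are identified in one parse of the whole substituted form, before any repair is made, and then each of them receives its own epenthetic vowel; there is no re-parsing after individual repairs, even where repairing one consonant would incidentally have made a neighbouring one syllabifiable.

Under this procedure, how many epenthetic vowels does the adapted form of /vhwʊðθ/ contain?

After substitution the input is /dɹwʊðθ/.
The unsyllabifiable consonants are /d/, /ɹ/, /ð/, /θ/; each receives one epenthetic vowel.

4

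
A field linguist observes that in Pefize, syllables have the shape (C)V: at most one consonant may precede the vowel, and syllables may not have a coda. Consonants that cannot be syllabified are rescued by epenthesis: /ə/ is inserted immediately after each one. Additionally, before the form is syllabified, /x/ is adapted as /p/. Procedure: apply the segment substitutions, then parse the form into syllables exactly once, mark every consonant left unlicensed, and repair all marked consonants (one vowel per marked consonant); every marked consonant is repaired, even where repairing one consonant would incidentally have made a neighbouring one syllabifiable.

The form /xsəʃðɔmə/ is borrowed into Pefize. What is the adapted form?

Substitution: /x/ → /p/, giving /psəʃðɔmə/.
The consonants /p/, /ʃ/ cannot be parsed into a legal (C)V syllable (no codas are permitted; onsets are limited to one consonant).
Each unlicensed consonant becomes the onset of a new syllable: /p/ → /pə/, /ʃ/ → /ʃə/.

pəsəʃəðɔmə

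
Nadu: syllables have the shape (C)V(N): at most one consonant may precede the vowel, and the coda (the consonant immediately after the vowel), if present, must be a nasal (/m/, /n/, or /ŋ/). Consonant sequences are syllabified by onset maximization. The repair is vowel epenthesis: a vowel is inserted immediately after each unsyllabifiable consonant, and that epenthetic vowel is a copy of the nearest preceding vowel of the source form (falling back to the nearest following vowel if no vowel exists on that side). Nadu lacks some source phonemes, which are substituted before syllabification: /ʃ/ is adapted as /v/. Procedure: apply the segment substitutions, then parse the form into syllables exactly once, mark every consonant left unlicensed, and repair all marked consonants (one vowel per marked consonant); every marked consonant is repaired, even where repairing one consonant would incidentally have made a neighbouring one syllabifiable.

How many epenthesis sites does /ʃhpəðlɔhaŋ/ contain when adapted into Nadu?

After substitution the input is /vhpəðlɔhaŋ/.
The unsyllabifiable consonants are /v/, /h/, /ð/; each receives one epenthetic vowel.

3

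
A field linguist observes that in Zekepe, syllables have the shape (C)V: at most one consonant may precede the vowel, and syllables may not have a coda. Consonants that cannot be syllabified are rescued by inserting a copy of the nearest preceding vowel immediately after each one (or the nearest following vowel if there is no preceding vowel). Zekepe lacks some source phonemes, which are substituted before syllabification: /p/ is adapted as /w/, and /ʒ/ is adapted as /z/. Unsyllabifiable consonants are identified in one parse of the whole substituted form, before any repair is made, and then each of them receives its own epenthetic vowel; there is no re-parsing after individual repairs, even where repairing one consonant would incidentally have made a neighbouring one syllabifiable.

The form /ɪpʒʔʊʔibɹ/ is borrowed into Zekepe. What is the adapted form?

ɪwɪzɪʔʊʔibiɹi

Substitution: /p/ → /w/, /ʒ/ → /z/, giving /ɪwzʔʊʔibɹ/.
Syllabifying with onset maximization leaves /w/, /z/, /b/, /ɹ/ stranded (no codas are permitted; onsets are limited to one consonant).
Each unlicensed consonant becomes the onset of a new syllable: /w/ → /wɪ/, /z/ → /zɪ/, /b/ → /bi/, /ɹ/ → /ɹi/.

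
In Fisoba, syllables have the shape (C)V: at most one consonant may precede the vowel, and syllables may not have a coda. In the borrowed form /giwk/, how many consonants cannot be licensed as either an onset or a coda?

2

Under (C)V, the unsyllabifiable consonants are /w/, /k/ (no codas are permitted; onsets are limited to one consonant).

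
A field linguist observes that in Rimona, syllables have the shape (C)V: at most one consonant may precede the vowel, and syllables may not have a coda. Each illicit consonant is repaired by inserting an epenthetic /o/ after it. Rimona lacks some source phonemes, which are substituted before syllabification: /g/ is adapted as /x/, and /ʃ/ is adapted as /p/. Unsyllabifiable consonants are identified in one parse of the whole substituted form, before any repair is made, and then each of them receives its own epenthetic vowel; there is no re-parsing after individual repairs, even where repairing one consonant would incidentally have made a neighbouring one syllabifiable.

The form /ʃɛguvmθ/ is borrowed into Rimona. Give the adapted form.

Substitution: /ʃ/ → /p/, /g/ → /x/, giving /pɛxuvmθ/.
Under (C)V, the unsyllabifiable consonants are /v/, /m/, /θ/ (no codas are permitted; onsets are limited to one consonant).
Inserting the epenthetic vowel yields /v/ → /vo/, /m/ → /mo/, /θ/ → /θo/.

pɛxuvomoθo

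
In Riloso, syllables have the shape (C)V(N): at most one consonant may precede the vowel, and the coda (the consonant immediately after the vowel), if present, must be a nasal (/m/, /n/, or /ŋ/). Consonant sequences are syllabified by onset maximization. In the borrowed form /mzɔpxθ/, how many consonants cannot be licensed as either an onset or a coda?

The consonants /m/, /p/, /x/, /θ/ cannot be parsed into a legal (C)V(N) syllable (only a nasal (/m/, /n/, or /ŋ/) is licensed in coda position; onsets are limited to one consonant).

4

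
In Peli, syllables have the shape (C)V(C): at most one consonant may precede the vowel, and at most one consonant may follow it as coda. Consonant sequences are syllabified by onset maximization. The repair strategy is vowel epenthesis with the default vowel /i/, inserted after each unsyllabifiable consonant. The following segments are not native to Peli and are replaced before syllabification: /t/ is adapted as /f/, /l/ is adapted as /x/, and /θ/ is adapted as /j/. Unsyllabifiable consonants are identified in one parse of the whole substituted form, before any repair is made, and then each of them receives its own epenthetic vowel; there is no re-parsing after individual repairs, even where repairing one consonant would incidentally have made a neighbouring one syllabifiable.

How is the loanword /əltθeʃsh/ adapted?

Substitution: /l/ → /x/, /t/ → /f/, /θ/ → /j/, giving /əxfjeʃsh/.
Syllabifying with onset maximization leaves /f/, /s/, /h/ stranded (at most one coda consonant is licensed; onsets are limited to one consonant).
Inserting the epenthetic vowel yields /f/ → /fi/, /s/ → /si/, /h/ → /hi/.

əxfijeʃsihi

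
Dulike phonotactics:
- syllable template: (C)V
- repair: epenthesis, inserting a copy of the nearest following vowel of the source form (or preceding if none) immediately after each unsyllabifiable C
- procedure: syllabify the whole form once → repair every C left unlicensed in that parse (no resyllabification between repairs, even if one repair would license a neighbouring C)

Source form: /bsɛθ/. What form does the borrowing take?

Under (C)V, the unsyllabifiable consonants are /b/, /θ/ (no codas are permitted; onsets are limited to one consonant).
Inserting the epenthetic vowel yields /b/ → /bɛ/, /θ/ → /θɛ/.

bɛsɛθɛ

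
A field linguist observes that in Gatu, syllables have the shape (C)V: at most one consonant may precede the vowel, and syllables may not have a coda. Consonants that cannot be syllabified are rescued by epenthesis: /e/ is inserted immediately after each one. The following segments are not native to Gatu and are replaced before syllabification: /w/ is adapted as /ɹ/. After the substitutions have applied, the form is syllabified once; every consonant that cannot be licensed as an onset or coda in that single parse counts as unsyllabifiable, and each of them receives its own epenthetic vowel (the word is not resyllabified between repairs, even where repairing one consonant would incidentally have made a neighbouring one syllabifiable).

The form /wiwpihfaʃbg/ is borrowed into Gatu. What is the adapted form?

Substitution: /w/ → /ɹ/, giving /ɹiɹpihfaʃbg/.
Syllabifying with onset maximization leaves /ɹ/, /h/, /ʃ/, /b/, /g/ stranded (no codas are permitted; onsets are limited to one consonant).
Inserting the epenthetic vowel yields /ɹ/ → /ɹe/, /h/ → /he/, /ʃ/ → /ʃe/, /b/ → /be/, /g/ → /ge/.

ɹiɹepihefaʃebege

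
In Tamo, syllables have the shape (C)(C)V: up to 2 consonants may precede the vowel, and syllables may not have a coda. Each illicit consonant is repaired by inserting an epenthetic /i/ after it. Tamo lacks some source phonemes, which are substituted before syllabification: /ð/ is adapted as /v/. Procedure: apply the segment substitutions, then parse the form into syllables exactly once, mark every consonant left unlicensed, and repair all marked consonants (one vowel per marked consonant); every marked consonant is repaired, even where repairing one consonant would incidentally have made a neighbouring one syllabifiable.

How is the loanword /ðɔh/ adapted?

Substitution: /ð/ → /v/, giving /vɔh/.
The consonants /h/ cannot be parsed into a legal (C)(C)V syllable (no codas are permitted; onsets may contain at most 2 consonants).
Inserting the epenthetic vowel yields /h/ → /hi/.

vɔhi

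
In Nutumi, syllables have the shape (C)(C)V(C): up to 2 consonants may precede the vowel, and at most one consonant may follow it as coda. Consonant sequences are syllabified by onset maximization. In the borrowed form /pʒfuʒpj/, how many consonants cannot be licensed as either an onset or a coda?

3

Syllabifying with onset maximization leaves /p/, /p/, /j/ stranded (at most one coda consonant is licensed; onsets may contain at most 2 consonants).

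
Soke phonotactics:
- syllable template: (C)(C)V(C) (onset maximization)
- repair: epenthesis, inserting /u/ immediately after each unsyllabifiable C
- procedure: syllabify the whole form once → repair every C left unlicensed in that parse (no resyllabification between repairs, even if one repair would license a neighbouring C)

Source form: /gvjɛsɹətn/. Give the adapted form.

The consonants /g/, /n/ cannot be parsed into a legal (C)(C)V(C) syllable (at most one coda consonant is licensed; onsets may contain at most 2 consonants).
Inserting the epenthetic vowel yields /g/ → /gu/, /n/ → /nu/.

guvjɛsɹətnu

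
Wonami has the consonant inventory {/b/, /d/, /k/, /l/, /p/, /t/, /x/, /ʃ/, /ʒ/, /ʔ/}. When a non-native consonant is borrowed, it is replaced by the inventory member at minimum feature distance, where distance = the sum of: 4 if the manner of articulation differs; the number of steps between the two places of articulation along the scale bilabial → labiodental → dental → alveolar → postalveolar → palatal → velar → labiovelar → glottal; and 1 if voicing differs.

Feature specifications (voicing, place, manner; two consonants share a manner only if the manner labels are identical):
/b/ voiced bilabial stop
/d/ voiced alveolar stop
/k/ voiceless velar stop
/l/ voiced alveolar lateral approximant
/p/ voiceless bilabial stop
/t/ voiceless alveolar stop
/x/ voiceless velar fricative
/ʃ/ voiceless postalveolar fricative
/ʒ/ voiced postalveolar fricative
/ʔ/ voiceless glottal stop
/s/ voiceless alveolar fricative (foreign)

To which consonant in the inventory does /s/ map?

ʃ

/ʃ/ is closest: same manner (fricative), place distance 1 (alveolar→postalveolar), same voicing; total 1. Next closest is /ʒ/ at distance 2.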